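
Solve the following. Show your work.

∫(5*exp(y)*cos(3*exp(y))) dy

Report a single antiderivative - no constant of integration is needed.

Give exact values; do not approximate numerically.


Step 1. Substitute u = exp(y), turning ∫(5*exp(y)*cos(3*exp(y))) dy into ∫(5*cos(3*u)) du: now ∫(5*cos(3*u)) du.
Step 2. Evaluate the standard form: now 5*sin(3*u)/3.
Step 3. Substitute back u = exp(y): now 5*sin(3*exp(y))/3.
Answer: 5*sin(3*exp(y))/3.


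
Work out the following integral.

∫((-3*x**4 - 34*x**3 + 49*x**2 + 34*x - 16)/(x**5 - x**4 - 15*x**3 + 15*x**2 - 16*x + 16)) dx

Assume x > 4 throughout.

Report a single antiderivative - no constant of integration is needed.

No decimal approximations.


Answer: -5*log(x - 4) - log(x - 1) + 3*log(x + 4) - 4*atan(x).


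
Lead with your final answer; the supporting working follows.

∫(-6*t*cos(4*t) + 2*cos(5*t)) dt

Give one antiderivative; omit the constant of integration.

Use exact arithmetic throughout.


The answer is -3*t*sin(4*t)/2 + 2*sin(5*t)/5 - 3*cos(4*t)/8.
Step 1. Rewrite: now ∫(-6*t*cos(4*t)) dt + ∫(2*cos(5*t)) dt.
Step 2. Integrate ∫(-6*t*cos(4*t)) dt by parts with u = t, dv = (-6*cos(4*t)) dt, so v = -3*sin(4*t)/2: now -3*t*sin(4*t)/2 + ∫(3*sin(4*t)/2) dt + ∫(2*cos(5*t)) dt.
Step 3. Evaluate the standard form: now -3*t*sin(4*t)/2 - 3*cos(4*t)/8 + ∫(2*cos(5*t)) dt.
Step 4. Evaluate the standard form: now -3*t*sin(4*t)/2 + 2*sin(5*t)/5 - 3*cos(4*t)/8.
Answer: -3*t*sin(4*t)/2 + 2*sin(5*t)/5 - 3*cos(4*t)/8.


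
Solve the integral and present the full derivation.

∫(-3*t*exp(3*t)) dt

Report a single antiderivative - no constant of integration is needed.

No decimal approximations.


Step 1. Integrate ∫(-3*t*exp(3*t)) dt by parts with u = t, dv = (-3*exp(3*t)) dt, so v = -exp(3*t): now -t*exp(3*t) + ∫(exp(3*t)) dt.
Step 2. Evaluate the standard form: now -t*exp(3*t) + exp(3*t)/3.
Answer: -t*exp(3*t) + exp(3*t)/3.


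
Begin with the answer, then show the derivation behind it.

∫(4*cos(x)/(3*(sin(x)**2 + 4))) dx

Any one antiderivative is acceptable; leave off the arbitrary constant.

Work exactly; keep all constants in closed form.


The answer is 2*atan(sin(x)/2)/3.
Step 1. Substitute u = sin(x), turning ∫(4*cos(x)/(3*(sin(x)**2 + 4))) dx into ∫(4/(3*(u**2 + 4))) du: now ∫(4/(3*(u**2 + 4))) du.
Step 2. Evaluate the standard form: now 2*atan(u/2)/3.
Step 3. Substitute back u = sin(x): now 2*atan(sin(x)/2)/3.
Answer: 2*atan(sin(x)/2)/3.


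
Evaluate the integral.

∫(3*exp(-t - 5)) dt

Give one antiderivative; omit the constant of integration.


Answer: -3*exp(-t - 5).


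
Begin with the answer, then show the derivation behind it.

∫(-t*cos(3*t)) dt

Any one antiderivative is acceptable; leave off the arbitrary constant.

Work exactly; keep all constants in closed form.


The answer is -t*sin(3*t)/3 - cos(3*t)/9.
Step 1. Integrate ∫(-t*cos(3*t)) dt by parts with u = t, dv = (-cos(3*t)) dt, so v = -sin(3*t)/3: now -t*sin(3*t)/3 + ∫(sin(3*t)/3) dt.
Step 2. Evaluate the standard form: now -t*sin(3*t)/3 - cos(3*t)/9.
Answer: -t*sin(3*t)/3 - cos(3*t)/9.


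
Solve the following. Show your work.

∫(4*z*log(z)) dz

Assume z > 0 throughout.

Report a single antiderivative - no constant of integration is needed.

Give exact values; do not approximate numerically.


Step 1. Integrate ∫(4*z*log(z)) dz by parts with u = log(z), dv = (4*z) dz, so v = 2*z**2 [assuming z > 0]: now 2*z**2*log(z) + ∫(-2*z) dz.
Step 2. Evaluate the standard form: now 2*z**2*log(z) - z**2.
Answer: 2*z**2*log(z) - z**2.


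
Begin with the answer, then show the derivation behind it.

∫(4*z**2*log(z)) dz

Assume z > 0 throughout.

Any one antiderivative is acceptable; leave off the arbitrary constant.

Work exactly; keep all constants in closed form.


The answer is 4*z**3*log(z)/3 - 4*z**3/9.
Step 1. Integrate ∫(4*z**2*log(z)) dz by parts with u = log(z), dv = (4*z**2) dz, so v = 4*z**3/3 [assuming z > 0]: now 4*z**3*log(z)/3 + ∫(-4*z**2/3) dz.
Step 2. Evaluate the standard form: now 4*z**3*log(z)/3 - 4*z**3/9.
Answer: 4*z**3*log(z)/3 - 4*z**3/9.


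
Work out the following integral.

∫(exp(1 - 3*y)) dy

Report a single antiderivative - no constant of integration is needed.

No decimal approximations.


Answer: -exp(1 - 3*y)/3.


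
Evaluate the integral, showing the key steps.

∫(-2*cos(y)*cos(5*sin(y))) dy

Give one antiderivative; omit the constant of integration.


Step 1. Substitute u = sin(y), turning ∫(-2*cos(y)*cos(5*sin(y))) dy into ∫(-2*cos(5*u)) du: now ∫(-2*cos(5*u)) du.
Step 2. Evaluate the standard form: now -2*sin(5*u)/5.
Step 3. Substitute back u = sin(y): now -2*sin(5*sin(y))/5.
Answer: -2*sin(5*sin(y))/5.


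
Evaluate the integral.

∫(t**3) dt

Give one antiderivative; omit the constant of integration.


Answer: t**4/4.


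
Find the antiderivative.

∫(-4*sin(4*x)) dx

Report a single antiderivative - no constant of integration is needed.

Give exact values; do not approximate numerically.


Answer: cos(4*x).


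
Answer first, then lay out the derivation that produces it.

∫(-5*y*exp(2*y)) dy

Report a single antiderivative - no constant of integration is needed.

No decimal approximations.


The answer is -5*y*exp(2*y)/2 + 5*exp(2*y)/4.
Step 1. Integrate ∫(-5*y*exp(2*y)) dy by parts with u = y, dv = (-5*exp(2*y)) dy, so v = -5*exp(2*y)/2: now -5*y*exp(2*y)/2 + ∫(5*exp(2*y)/2) dy.
Step 2. Evaluate the standard form: now -5*y*exp(2*y)/2 + 5*exp(2*y)/4.
Answer: -5*y*exp(2*y)/2 + 5*exp(2*y)/4.


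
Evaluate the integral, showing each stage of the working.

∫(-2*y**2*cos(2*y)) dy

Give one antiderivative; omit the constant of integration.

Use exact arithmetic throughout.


Step 1. Integrate ∫(-2*y**2*cos(2*y)) dy by parts with u = y**2, dv = (-2*cos(2*y)) dy, so v = -sin(2*y): now -y**2*sin(2*y) + ∫(2*y*sin(2*y)) dy.
Step 2. Integrate ∫(2*y*sin(2*y)) dy by parts with u = y, dv = (2*sin(2*y)) dy, so v = -cos(2*y): now -y**2*sin(2*y) - y*cos(2*y) + ∫(cos(2*y)) dy.
Step 3. Evaluate the standard form: now -y**2*sin(2*y) - y*cos(2*y) + sin(2*y)/2.
Answer: -y**2*sin(2*y) - y*cos(2*y) + sin(2*y)/2.


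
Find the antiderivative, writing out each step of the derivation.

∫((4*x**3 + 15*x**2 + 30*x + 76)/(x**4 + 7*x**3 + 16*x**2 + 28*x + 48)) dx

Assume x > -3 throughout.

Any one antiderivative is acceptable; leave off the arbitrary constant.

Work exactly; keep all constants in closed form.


Step 1. Decompose ∫((4*x**3 + 15*x**2 + 30*x + 76)/(x**4 + 7*x**3 + 16*x**2 + 28*x + 48)) dx by partial fractions, (4*x**3 + 15*x**2 + 30*x + 76)/(x**4 + 7*x**3 + 16*x**2 + 28*x + 48) = 2/(x**2 + 4) + 3/(x + 4) + 1/(x + 3): now ∫(1/(x + 3)) dx + ∫(3/(x + 4)) dx + ∫(2/(x**2 + 4)) dx.
Step 2. Evaluate the standard form [assuming x > -4]: now 3*log(x + 4) + ∫(1/(x + 3)) dx + ∫(2/(x**2 + 4)) dx.
Step 3. Evaluate the standard form [assuming x > -3]: now log(x + 3) + 3*log(x + 4) + ∫(2/(x**2 + 4)) dx.
Step 4. Evaluate the standard form: now log(x + 3) + 3*log(x + 4) + atan(x/2).
Answer: log(x + 3) + 3*log(x + 4) + atan(x/2).


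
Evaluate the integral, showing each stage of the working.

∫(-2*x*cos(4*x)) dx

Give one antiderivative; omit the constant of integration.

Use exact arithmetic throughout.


Step 1. Integrate ∫(-2*x*cos(4*x)) dx by parts with u = x, dv = (-2*cos(4*x)) dx, so v = -sin(4*x)/2: now -x*sin(4*x)/2 + ∫(sin(4*x)/2) dx.
Step 2. Evaluate the standard form: now -x*sin(4*x)/2 - cos(4*x)/8.
Answer: -x*sin(4*x)/2 - cos(4*x)/8.


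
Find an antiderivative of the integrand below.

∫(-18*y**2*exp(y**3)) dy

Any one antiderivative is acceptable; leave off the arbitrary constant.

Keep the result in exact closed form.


Answer: -6*exp(y**3).


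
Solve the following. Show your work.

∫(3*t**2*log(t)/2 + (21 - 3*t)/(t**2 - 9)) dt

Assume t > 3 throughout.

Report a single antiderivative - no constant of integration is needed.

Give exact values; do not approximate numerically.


Step 1. Rewrite: now ∫(3*t**2*log(t)/2) dt + ∫((21 - 3*t)/(t**2 - 9)) dt.
Step 2. Decompose ∫((21 - 3*t)/(t**2 - 9)) dt by partial fractions, (21 - 3*t)/(t**2 - 9) = -5/(t + 3) + 2/(t - 3): now ∫(3*t**2*log(t)/2) dt + ∫(2/(t - 3)) dt + ∫(-5/(t + 3)) dt.
Step 3. Evaluate the standard form [assuming t > 3]: now 2*log(t - 3) + ∫(3*t**2*log(t)/2) dt + ∫(-5/(t + 3)) dt.
Step 4. Evaluate the standard form [assuming t > -3]: now 2*log(t - 3) - 5*log(t + 3) + ∫(3*t**2*log(t)/2) dt.
Step 5. Integrate ∫(3*t**2*log(t)/2) dt by parts with u = log(t), dv = (3*t**2/2) dt, so v = t**3/2 [assuming t > 0]: now t**3*log(t)/2 + 2*log(t - 3) - 5*log(t + 3) + ∫(-t**2/2) dt.
Step 6. Evaluate the standard form: now t**3*log(t)/2 - t**3/6 + 2*log(t - 3) - 5*log(t + 3).
Answer: t**3*log(t)/2 - t**3/6 + 2*log(t - 3) - 5*log(t + 3).


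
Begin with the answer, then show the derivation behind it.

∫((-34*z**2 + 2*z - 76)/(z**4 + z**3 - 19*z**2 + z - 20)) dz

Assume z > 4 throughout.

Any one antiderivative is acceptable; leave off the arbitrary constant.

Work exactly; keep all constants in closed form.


The answer is -4*log(z - 4) + 4*log(z + 5) + 2*atan(z).
Step 1. Decompose ∫((-34*z**2 + 2*z - 76)/(z**4 + z**3 - 19*z**2 + z - 20)) dz by partial fractions, (-34*z**2 + 2*z - 76)/(z**4 + z**3 - 19*z**2 + z - 20) = 2/(z**2 + 1) + 4/(z + 5) - 4/(z - 4): now ∫(-4/(z - 4)) dz + ∫(4/(z + 5)) dz + ∫(2/(z**2 + 1)) dz.
Step 2. Evaluate the standard form [assuming z > 4]: now -4*log(z - 4) + ∫(4/(z + 5)) dz + ∫(2/(z**2 + 1)) dz.
Step 3. Evaluate the standard form [assuming z > -5]: now -4*log(z - 4) + 4*log(z + 5) + ∫(2/(z**2 + 1)) dz.
Step 4. Evaluate the standard form: now -4*log(z - 4) + 4*log(z + 5) + 2*atan(z).
Answer: -4*log(z - 4) + 4*log(z + 5) + 2*atan(z).


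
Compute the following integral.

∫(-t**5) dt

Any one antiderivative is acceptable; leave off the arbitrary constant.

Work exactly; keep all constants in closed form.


Answer: -t**6/6.


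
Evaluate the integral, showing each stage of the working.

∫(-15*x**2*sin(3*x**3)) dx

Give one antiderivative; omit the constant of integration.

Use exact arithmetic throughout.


Step 1. Substitute u = x**3, turning ∫(-15*x**2*sin(3*x**3)) dx into ∫(-5*sin(3*u)) du: now ∫(-5*sin(3*u)) du.
Step 2. Evaluate the standard form: now 5*cos(3*u)/3.
Step 3. Substitute back u = x**3: now 5*cos(3*x**3)/3.
Answer: 5*cos(3*x**3)/3.


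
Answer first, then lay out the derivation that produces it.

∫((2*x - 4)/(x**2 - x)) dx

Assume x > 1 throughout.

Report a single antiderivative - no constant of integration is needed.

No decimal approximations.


The answer is 4*log(x) - 2*log(x - 1).
Step 1. Decompose ∫((2*x - 4)/(x**2 - x)) dx by partial fractions, (2*x - 4)/(x**2 - x) = -2/(x - 1) + 4/x: now ∫(4/x) dx + ∫(-2/(x - 1)) dx.
Step 2. Evaluate the standard form [assuming x > 0]: now 4*log(x) + ∫(-2/(x - 1)) dx.
Step 3. Evaluate the standard form [assuming x > 1]: now 4*log(x) - 2*log(x - 1).
Answer: 4*log(x) - 2*log(x - 1).


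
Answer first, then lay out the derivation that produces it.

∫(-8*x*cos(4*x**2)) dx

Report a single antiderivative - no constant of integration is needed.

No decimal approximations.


The answer is -sin(4*x**2).
Step 1. Substitute u = x**2, turning ∫(-8*x*cos(4*x**2)) dx into ∫(-4*cos(4*u)) du: now ∫(-4*cos(4*u)) du.
Step 2. Evaluate the standard form: now -sin(4*u).
Step 3. Substitute back u = x**2: now -sin(4*x**2).
Answer: -sin(4*x**2).


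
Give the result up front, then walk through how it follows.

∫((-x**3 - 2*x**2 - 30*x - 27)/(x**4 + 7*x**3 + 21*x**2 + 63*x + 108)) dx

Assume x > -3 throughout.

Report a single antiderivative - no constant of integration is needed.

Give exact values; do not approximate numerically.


The answer is 4*log(x + 3) - 5*log(x + 4) - atan(x/3).
Step 1. Decompose ∫((-x**3 - 2*x**2 - 30*x - 27)/(x**4 + 7*x**3 + 21*x**2 + 63*x + 108)) dx by partial fractions, (-x**3 - 2*x**2 - 30*x - 27)/(x**4 + 7*x**3 + 21*x**2 + 63*x + 108) = -3/(x**2 + 9) - 5/(x + 4) + 4/(x + 3): now ∫(4/(x + 3)) dx + ∫(-5/(x + 4)) dx + ∫(-3/(x**2 + 9)) dx.
Step 2. Evaluate the standard form [assuming x > -4]: now -5*log(x + 4) + ∫(4/(x + 3)) dx + ∫(-3/(x**2 + 9)) dx.
Step 3. Evaluate the standard form [assuming x > -3]: now 4*log(x + 3) - 5*log(x + 4) + ∫(-3/(x**2 + 9)) dx.
Step 4. Evaluate the standard form: now 4*log(x + 3) - 5*log(x + 4) - atan(x/3).
Answer: 4*log(x + 3) - 5*log(x + 4) - atan(x/3).


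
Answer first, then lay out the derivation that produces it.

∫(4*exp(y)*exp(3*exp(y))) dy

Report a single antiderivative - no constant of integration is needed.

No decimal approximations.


The answer is 4*exp(3*exp(y))/3.
Step 1. Substitute u = exp(y), turning ∫(4*exp(y)*exp(3*exp(y))) dy into ∫(4*exp(3*u)) du: now ∫(4*exp(3*u)) du.
Step 2. Evaluate the standard form: now 4*exp(3*u)/3.
Step 3. Substitute back u = exp(y): now 4*exp(3*exp(y))/3.
Answer: 4*exp(3*exp(y))/3.


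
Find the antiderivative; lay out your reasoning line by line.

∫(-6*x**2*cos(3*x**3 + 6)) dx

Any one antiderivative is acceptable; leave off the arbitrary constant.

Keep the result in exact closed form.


Step 1. Substitute u = x**3 + 2, turning ∫(-6*x**2*cos(3*x**3 + 6)) dx into ∫(-2*cos(3*u)) du: now ∫(-2*cos(3*u)) du.
Step 2. Evaluate the standard form: now -2*sin(3*u)/3.
Step 3. Substitute back u = x**3 + 2: now -2*sin(3*x**3 + 6)/3.
Answer: -2*sin(3*x**3 + 6)/3.


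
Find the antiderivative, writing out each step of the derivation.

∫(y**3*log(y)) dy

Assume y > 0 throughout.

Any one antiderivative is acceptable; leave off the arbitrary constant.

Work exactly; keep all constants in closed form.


Step 1. Integrate ∫(y**3*log(y)) dy by parts with u = log(y), dv = (y**3) dy, so v = y**4/4 [assuming y > 0]: now y**4*log(y)/4 + ∫(-y**3/4) dy.
Step 2. Evaluate the standard form: now y**4*log(y)/4 - y**4/16.
Answer: y**4*log(y)/4 - y**4/16.


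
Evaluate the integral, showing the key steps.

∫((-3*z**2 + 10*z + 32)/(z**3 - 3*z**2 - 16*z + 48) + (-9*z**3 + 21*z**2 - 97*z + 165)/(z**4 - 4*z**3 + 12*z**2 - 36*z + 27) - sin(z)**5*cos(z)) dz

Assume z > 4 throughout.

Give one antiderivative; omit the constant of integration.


Step 1. Rewrite: now ∫((-3*z**2 + 10*z + 32)/(z**3 - 3*z**2 - 16*z + 48)) dz + ∫((-9*z**3 + 21*z**2 - 97*z + 165)/(z**4 - 4*z**3 + 12*z**2 - 36*z + 27)) dz + ∫(-sin(z)**5*cos(z)) dz.
Step 2. Decompose ∫((-3*z**2 + 10*z + 32)/(z**3 - 3*z**2 - 16*z + 48)) dz by partial fractions, (-3*z**2 + 10*z + 32)/(z**3 - 3*z**2 - 16*z + 48) = -1/(z + 4) - 5/(z - 3) + 3/(z - 4): now ∫((-9*z**3 + 21*z**2 - 97*z + 165)/(z**4 - 4*z**3 + 12*z**2 - 36*z + 27)) dz + ∫(-sin(z)**5*cos(z)) dz + ∫(3/(z - 4)) dz + ∫(-5/(z - 3)) dz + ∫(-1/(z + 4)) dz.
Step 3. Evaluate the standard form [assuming z > 3]: now -5*log(z - 3) + ∫((-9*z**3 + 21*z**2 - 97*z + 165)/(z**4 - 4*z**3 + 12*z**2 - 36*z + 27)) dz + ∫(-sin(z)**5*cos(z)) dz + ∫(3/(z - 4)) dz + ∫(-1/(z + 4)) dz.
Step 4. Evaluate the standard form [assuming z > 4]: now 3*log(z - 4) - 5*log(z - 3) + ∫((-9*z**3 + 21*z**2 - 97*z + 165)/(z**4 - 4*z**3 + 12*z**2 - 36*z + 27)) dz + ∫(-sin(z)**5*cos(z)) dz + ∫(-1/(z + 4)) dz.
Step 5. Evaluate the standard form [assuming z > -4]: now 3*log(z - 4) - 5*log(z - 3) - log(z + 4) + ∫((-9*z**3 + 21*z**2 - 97*z + 165)/(z**4 - 4*z**3 + 12*z**2 - 36*z + 27)) dz + ∫(-sin(z)**5*cos(z)) dz.
Step 6. Decompose ∫((-9*z**3 + 21*z**2 - 97*z + 165)/(z**4 - 4*z**3 + 12*z**2 - 36*z + 27)) dz by partial fractions, (-9*z**3 + 21*z**2 - 97*z + 165)/(z**4 - 4*z**3 + 12*z**2 - 36*z + 27) = 4/(z**2 + 9) - 4/(z - 1) - 5/(z - 3): now 3*log(z - 4) - 5*log(z - 3) - log(z + 4) + ∫(-sin(z)**5*cos(z)) dz + ∫(-5/(z - 3)) dz + ∫(-4/(z - 1)) dz + ∫(4/(z**2 + 9)) dz.
Step 7. Evaluate the standard form [assuming z > 3]: now 3*log(z - 4) - 10*log(z - 3) - log(z + 4) + ∫(-sin(z)**5*cos(z)) dz + ∫(-4/(z - 1)) dz + ∫(4/(z**2 + 9)) dz.
Step 8. Evaluate the standard form [assuming z > 1]: now 3*log(z - 4) - 10*log(z - 3) - 4*log(z - 1) - log(z + 4) + ∫(-sin(z)**5*cos(z)) dz + ∫(4/(z**2 + 9)) dz.
Step 9. Evaluate the standard form: now 3*log(z - 4) - 10*log(z - 3) - 4*log(z - 1) - log(z + 4) + 4*atan(z/3)/3 + ∫(-sin(z)**5*cos(z)) dz.
Step 10. Substitute u = sin(z), turning ∫(-sin(z)**5*cos(z)) dz into ∫(-u**5) du: now 3*log(z - 4) - 10*log(z - 3) - 4*log(z - 1) - log(z + 4) + 4*atan(z/3)/3 + ∫(-u**5) du.
Step 11. Evaluate the standard form: now -u**6/6 + 3*log(z - 4) - 10*log(z - 3) - 4*log(z - 1) - log(z + 4) + 4*atan(z/3)/3.
Step 12. Substitute back u = sin(z): now 3*log(z - 4) - 10*log(z - 3) - 4*log(z - 1) - log(z + 4) - sin(z)**6/6 + 4*atan(z/3)/3.
Answer: 3*log(z - 4) - 10*log(z - 3) - 4*log(z - 1) - log(z + 4) - sin(z)**6/6 + 4*atan(z/3)/3.


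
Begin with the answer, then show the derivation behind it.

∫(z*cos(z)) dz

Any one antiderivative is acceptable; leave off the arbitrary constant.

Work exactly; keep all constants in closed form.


The answer is z*sin(z) + cos(z).
Step 1. Integrate ∫(z*cos(z)) dz by parts with u = z, dv = (cos(z)) dz, so v = sin(z): now z*sin(z) + ∫(-sin(z)) dz.
Step 2. Evaluate the standard form: now z*sin(z) + cos(z).
Answer: z*sin(z) + cos(z).


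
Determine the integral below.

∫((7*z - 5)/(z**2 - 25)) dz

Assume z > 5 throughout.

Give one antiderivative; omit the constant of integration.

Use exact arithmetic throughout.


Answer: 3*log(z - 5) + 4*log(z + 5).


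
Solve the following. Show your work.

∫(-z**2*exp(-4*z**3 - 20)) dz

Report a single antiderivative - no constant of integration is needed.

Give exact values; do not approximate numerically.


Step 1. Substitute u = z**3 + 5, turning ∫(-z**2*exp(-4*z**3 - 20)) dz into ∫(-exp(-4*u)/3) du: now ∫(-exp(-4*u)/3) du.
Step 2. Evaluate the standard form: now exp(-4*u)/12.
Step 3. Substitute back u = z**3 + 5: now exp(-4*z**3 - 20)/12.
Answer: exp(-4*z**3 - 20)/12.


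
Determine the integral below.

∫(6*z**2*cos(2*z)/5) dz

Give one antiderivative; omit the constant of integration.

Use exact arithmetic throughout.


Answer: 3*z**2*sin(2*z)/5 + 3*z*cos(2*z)/5 - 3*sin(2*z)/10.


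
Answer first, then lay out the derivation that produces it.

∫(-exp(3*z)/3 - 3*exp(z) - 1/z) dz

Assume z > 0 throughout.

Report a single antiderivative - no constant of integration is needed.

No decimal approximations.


The answer is -exp(3*z)/9 - 3*exp(z) - log(z).
Step 1. Rewrite: now ∫(-1/z) dz + ∫(-3*exp(z)) dz + ∫(-exp(3*z)/3) dz.
Step 2. Evaluate the standard form [assuming z > 0]: now -log(z) + ∫(-3*exp(z)) dz + ∫(-exp(3*z)/3) dz.
Step 3. Evaluate the standard form: now -3*exp(z) - log(z) + ∫(-exp(3*z)/3) dz.
Step 4. Evaluate the standard form: now -exp(3*z)/9 - 3*exp(z) - log(z).
Answer: -exp(3*z)/9 - 3*exp(z) - log(z).


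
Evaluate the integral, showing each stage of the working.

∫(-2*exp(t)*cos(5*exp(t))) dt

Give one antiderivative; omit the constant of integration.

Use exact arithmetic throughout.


Step 1. Substitute u = exp(t), turning ∫(-2*exp(t)*cos(5*exp(t))) dt into ∫(-2*cos(5*u)) du: now ∫(-2*cos(5*u)) du.
Step 2. Evaluate the standard form: now -2*sin(5*u)/5.
Step 3. Substitute back u = exp(t): now -2*sin(5*exp(t))/5.
Answer: -2*sin(5*exp(t))/5.


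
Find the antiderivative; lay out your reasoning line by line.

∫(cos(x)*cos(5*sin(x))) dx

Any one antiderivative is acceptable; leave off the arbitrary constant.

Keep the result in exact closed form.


Step 1. Substitute u = sin(x), turning ∫(cos(x)*cos(5*sin(x))) dx into ∫(cos(5*u)) du: now ∫(cos(5*u)) du.
Step 2. Evaluate the standard form: now sin(5*u)/5.
Step 3. Substitute back u = sin(x): now sin(5*sin(x))/5.
Answer: sin(5*sin(x))/5.


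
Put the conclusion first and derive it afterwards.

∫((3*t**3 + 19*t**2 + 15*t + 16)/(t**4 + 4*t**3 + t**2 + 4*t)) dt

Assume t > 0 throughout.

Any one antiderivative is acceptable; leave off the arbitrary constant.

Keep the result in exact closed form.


The answer is 4*log(t) - log(t + 4) + 3*atan(t).
Step 1. Decompose ∫((3*t**3 + 19*t**2 + 15*t + 16)/(t**4 + 4*t**3 + t**2 + 4*t)) dt by partial fractions, (3*t**3 + 19*t**2 + 15*t + 16)/(t**4 + 4*t**3 + t**2 + 4*t) = 3/(t**2 + 1) - 1/(t + 4) + 4/t: now ∫(4/t) dt + ∫(-1/(t + 4)) dt + ∫(3/(t**2 + 1)) dt.
Step 2. Evaluate the standard form [assuming t > 0]: now 4*log(t) + ∫(-1/(t + 4)) dt + ∫(3/(t**2 + 1)) dt.
Step 3. Evaluate the standard form [assuming t > -4]: now 4*log(t) - log(t + 4) + ∫(3/(t**2 + 1)) dt.
Step 4. Evaluate the standard form: now 4*log(t) - log(t + 4) + 3*atan(t).
Answer: 4*log(t) - log(t + 4) + 3*atan(t).


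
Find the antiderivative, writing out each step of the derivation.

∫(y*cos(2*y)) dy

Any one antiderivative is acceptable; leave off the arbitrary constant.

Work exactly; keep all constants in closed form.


Step 1. Integrate ∫(y*cos(2*y)) dy by parts with u = y, dv = (cos(2*y)) dy, so v = sin(2*y)/2: now y*sin(2*y)/2 + ∫(-sin(2*y)/2) dy.
Step 2. Evaluate the standard form: now y*sin(2*y)/2 + cos(2*y)/4.
Answer: y*sin(2*y)/2 + cos(2*y)/4.


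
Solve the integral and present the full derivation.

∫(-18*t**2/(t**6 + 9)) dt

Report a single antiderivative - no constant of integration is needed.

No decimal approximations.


Step 1. Substitute u = t**3, turning ∫(-18*t**2/(t**6 + 9)) dt into ∫(-6/(u**2 + 9)) du: now ∫(-6/(u**2 + 9)) du.
Step 2. Evaluate the standard form: now -2*atan(u/3).
Step 3. Substitute back u = t**3: now -2*atan(t**3/3).
Answer: -2*atan(t**3/3).


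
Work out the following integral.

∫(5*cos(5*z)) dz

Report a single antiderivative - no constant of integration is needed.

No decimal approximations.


Answer: sin(5*z).


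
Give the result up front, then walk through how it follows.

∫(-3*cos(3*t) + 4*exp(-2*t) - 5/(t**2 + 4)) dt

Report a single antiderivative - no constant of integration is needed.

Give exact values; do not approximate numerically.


The answer is -sin(3*t) - 5*atan(t/2)/2 - 2*exp(-2*t).
Step 1. Rewrite: now ∫(-5/(t**2 + 4)) dt + ∫(4*exp(-2*t)) dt + ∫(-3*cos(3*t)) dt.
Step 2. Evaluate the standard form: now -5*atan(t/2)/2 + ∫(4*exp(-2*t)) dt + ∫(-3*cos(3*t)) dt.
Step 3. Evaluate the standard form: now -sin(3*t) - 5*atan(t/2)/2 + ∫(4*exp(-2*t)) dt.
Step 4. Evaluate the standard form: now -sin(3*t) - 5*atan(t/2)/2 - 2*exp(-2*t).
Answer: -sin(3*t) - 5*atan(t/2)/2 - 2*exp(-2*t).


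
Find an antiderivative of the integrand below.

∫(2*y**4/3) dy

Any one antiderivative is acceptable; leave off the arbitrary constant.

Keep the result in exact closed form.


Answer: 2*y**5/15.


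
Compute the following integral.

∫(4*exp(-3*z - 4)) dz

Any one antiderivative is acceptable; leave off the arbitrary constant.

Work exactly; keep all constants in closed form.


Answer: -4*exp(-3*z - 4)/3.


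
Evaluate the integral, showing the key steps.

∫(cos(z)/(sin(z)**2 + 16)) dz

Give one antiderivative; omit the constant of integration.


Step 1. Substitute u = sin(z), turning ∫(cos(z)/(sin(z)**2 + 16)) dz into ∫(1/(u**2 + 16)) du: now ∫(1/(u**2 + 16)) du.
Step 2. Evaluate the standard form: now atan(u/4)/4.
Step 3. Substitute back u = sin(z): now atan(sin(z)/4)/4.
Answer: atan(sin(z)/4)/4.


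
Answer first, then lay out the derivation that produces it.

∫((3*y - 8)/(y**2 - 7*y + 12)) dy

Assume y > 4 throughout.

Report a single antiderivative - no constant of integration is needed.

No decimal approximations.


The answer is 4*log(y - 4) - log(y - 3).
Step 1. Decompose ∫((3*y - 8)/(y**2 - 7*y + 12)) dy by partial fractions, (3*y - 8)/(y**2 - 7*y + 12) = -1/(y - 3) + 4/(y - 4): now ∫(4/(y - 4)) dy + ∫(-1/(y - 3)) dy.
Step 2. Evaluate the standard form [assuming y > 3]: now -log(y - 3) + ∫(4/(y - 4)) dy.
Step 3. Evaluate the standard form [assuming y > 4]: now 4*log(y - 4) - log(y - 3).
Answer: 4*log(y - 4) - log(y - 3).


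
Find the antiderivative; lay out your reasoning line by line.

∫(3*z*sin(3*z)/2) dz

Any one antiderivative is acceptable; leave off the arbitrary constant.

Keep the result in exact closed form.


Step 1. Integrate ∫(3*z*sin(3*z)/2) dz by parts with u = z, dv = (3*sin(3*z)/2) dz, so v = -cos(3*z)/2: now -z*cos(3*z)/2 + ∫(cos(3*z)/2) dz.
Step 2. Evaluate the standard form: now -z*cos(3*z)/2 + sin(3*z)/6.
Answer: -z*cos(3*z)/2 + sin(3*z)/6.


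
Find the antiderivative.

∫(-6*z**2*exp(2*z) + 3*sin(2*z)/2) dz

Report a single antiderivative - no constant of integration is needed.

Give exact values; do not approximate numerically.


Answer: -3*z**2*exp(2*z) + 3*z*exp(2*z) - 3*exp(2*z)/2 - 3*cos(2*z)/4.


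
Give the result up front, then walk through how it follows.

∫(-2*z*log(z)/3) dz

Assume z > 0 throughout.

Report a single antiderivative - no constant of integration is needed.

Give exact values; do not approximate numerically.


The answer is -z**2*log(z)/3 + z**2/6.
Step 1. Integrate ∫(-2*z*log(z)/3) dz by parts with u = log(z), dv = (-2*z/3) dz, so v = -z**2/3 [assuming z > 0]: now -z**2*log(z)/3 + ∫(z/3) dz.
Step 2. Evaluate the standard form: now -z**2*log(z)/3 + z**2/6.
Answer: -z**2*log(z)/3 + z**2/6.


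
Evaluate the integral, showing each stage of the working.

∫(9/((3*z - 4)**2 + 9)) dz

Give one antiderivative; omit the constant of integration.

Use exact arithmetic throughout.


Step 1. Substitute u = 3*z - 4, turning ∫(9/((3*z - 4)**2 + 9)) dz into ∫(3/(u**2 + 9)) du: now ∫(3/(u**2 + 9)) du.
Step 2. Evaluate the standard form: now atan(u/3).
Step 3. Substitute back u = 3*z - 4: now atan(z - 4/3).
Answer: atan(z - 4/3).


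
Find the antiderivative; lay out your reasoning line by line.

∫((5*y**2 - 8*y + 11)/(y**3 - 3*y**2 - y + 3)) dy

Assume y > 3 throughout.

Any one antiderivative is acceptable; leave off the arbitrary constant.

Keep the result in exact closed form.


Step 1. Decompose ∫((5*y**2 - 8*y + 11)/(y**3 - 3*y**2 - y + 3)) dy by partial fractions, (5*y**2 - 8*y + 11)/(y**3 - 3*y**2 - y + 3) = 3/(y + 1) - 2/(y - 1) + 4/(y - 3): now ∫(4/(y - 3)) dy + ∫(-2/(y - 1)) dy + ∫(3/(y + 1)) dy.
Step 2. Evaluate the standard form [assuming y > -1]: now 3*log(y + 1) + ∫(4/(y - 3)) dy + ∫(-2/(y - 1)) dy.
Step 3. Evaluate the standard form [assuming y > 3]: now 4*log(y - 3) + 3*log(y + 1) + ∫(-2/(y - 1)) dy.
Step 4. Evaluate the standard form [assuming y > 1]: now 4*log(y - 3) - 2*log(y - 1) + 3*log(y + 1).
Answer: 4*log(y - 3) - 2*log(y - 1) + 3*log(y + 1).


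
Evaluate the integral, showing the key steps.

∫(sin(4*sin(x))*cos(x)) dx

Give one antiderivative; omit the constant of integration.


Step 1. Substitute u = sin(x), turning ∫(sin(4*sin(x))*cos(x)) dx into ∫(sin(4*u)) du: now ∫(sin(4*u)) du.
Step 2. Evaluate the standard form: now -cos(4*u)/4.
Step 3. Substitute back u = sin(x): now -cos(4*sin(x))/4.
Answer: -cos(4*sin(x))/4.


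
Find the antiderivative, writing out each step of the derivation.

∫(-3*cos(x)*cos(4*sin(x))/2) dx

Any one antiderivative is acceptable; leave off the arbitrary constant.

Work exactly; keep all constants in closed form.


Step 1. Substitute u = sin(x), turning ∫(-3*cos(x)*cos(4*sin(x))/2) dx into ∫(-3*cos(4*u)/2) du: now ∫(-3*cos(4*u)/2) du.
Step 2. Evaluate the standard form: now -3*sin(4*u)/8.
Step 3. Substitute back u = sin(x): now -3*sin(4*sin(x))/8.
Answer: -3*sin(4*sin(x))/8.


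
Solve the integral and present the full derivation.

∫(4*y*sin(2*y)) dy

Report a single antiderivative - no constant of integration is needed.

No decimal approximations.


Step 1. Integrate ∫(4*y*sin(2*y)) dy by parts with u = y, dv = (4*sin(2*y)) dy, so v = -2*cos(2*y): now -2*y*cos(2*y) + ∫(2*cos(2*y)) dy.
Step 2. Evaluate the standard form: now -2*y*cos(2*y) + sin(2*y).
Answer: -2*y*cos(2*y) + sin(2*y).


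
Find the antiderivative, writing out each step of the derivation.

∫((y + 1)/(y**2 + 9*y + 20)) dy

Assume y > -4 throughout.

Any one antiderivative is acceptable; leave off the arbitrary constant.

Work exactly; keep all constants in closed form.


Step 1. Decompose ∫((y + 1)/(y**2 + 9*y + 20)) dy by partial fractions, (y + 1)/(y**2 + 9*y + 20) = 4/(y + 5) - 3/(y + 4): now ∫(-3/(y + 4)) dy + ∫(4/(y + 5)) dy.
Step 2. Evaluate the standard form [assuming y > -4]: now -3*log(y + 4) + ∫(4/(y + 5)) dy.
Step 3. Evaluate the standard form [assuming y > -5]: now -3*log(y + 4) + 4*log(y + 5).
Answer: -3*log(y + 4) + 4*log(y + 5).


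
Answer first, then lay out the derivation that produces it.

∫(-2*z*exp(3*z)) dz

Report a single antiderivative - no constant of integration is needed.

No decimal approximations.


The answer is -2*z*exp(3*z)/3 + 2*exp(3*z)/9.
Step 1. Integrate ∫(-2*z*exp(3*z)) dz by parts with u = z, dv = (-2*exp(3*z)) dz, so v = -2*exp(3*z)/3: now -2*z*exp(3*z)/3 + ∫(2*exp(3*z)/3) dz.
Step 2. Evaluate the standard form: now -2*z*exp(3*z)/3 + 2*exp(3*z)/9.
Answer: -2*z*exp(3*z)/3 + 2*exp(3*z)/9.


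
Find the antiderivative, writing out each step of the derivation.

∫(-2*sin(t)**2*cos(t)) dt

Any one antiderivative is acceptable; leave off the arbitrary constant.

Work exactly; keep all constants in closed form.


Step 1. Substitute u = sin(t), turning ∫(-2*sin(t)**2*cos(t)) dt into ∫(-2*u**2) du: now ∫(-2*u**2) du.
Step 2. Evaluate the standard form: now -2*u**3/3.
Step 3. Substitute back u = sin(t): now -2*sin(t)**3/3.
Answer: -2*sin(t)**3/3.


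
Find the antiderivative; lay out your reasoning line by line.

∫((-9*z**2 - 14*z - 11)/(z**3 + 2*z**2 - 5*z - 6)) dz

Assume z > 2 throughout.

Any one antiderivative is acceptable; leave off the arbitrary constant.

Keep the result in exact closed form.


Step 1. Decompose ∫((-9*z**2 - 14*z - 11)/(z**3 + 2*z**2 - 5*z - 6)) dz by partial fractions, (-9*z**2 - 14*z - 11)/(z**3 + 2*z**2 - 5*z - 6) = -5/(z + 3) + 1/(z + 1) - 5/(z - 2): now ∫(-5/(z - 2)) dz + ∫(1/(z + 1)) dz + ∫(-5/(z + 3)) dz.
Step 2. Evaluate the standard form [assuming z > -1]: now log(z + 1) + ∫(-5/(z - 2)) dz + ∫(-5/(z + 3)) dz.
Step 3. Evaluate the standard form [assuming z > 2]: now -5*log(z - 2) + log(z + 1) + ∫(-5/(z + 3)) dz.
Step 4. Evaluate the standard form [assuming z > -3]: now -5*log(z - 2) + log(z + 1) - 5*log(z + 3).
Answer: -5*log(z - 2) + log(z + 1) - 5*log(z + 3).


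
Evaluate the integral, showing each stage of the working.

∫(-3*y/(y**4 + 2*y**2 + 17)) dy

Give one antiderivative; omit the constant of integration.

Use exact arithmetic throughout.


Step 1. Substitute u = y**2 + 1, turning ∫(-3*y/(y**4 + 2*y**2 + 17)) dy into ∫(-3/(2*(u**2 + 16))) du: now ∫(-3/(2*(u**2 + 16))) du.
Step 2. Evaluate the standard form: now -3*atan(u/4)/8.
Step 3. Substitute back u = y**2 + 1: now -3*atan(y**2/4 + 1/4)/8.
Answer: -3*atan(y**2/4 + 1/4)/8.


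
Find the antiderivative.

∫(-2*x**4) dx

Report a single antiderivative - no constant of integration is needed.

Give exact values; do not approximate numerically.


Answer: -2*x**5/5.


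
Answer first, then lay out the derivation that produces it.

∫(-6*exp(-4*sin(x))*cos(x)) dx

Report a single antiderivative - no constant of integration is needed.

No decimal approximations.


The answer is 3*exp(-4*sin(x))/2.
Step 1. Substitute u = sin(x), turning ∫(-6*exp(-4*sin(x))*cos(x)) dx into ∫(-6*exp(-4*u)) du: now ∫(-6*exp(-4*u)) du.
Step 2. Evaluate the standard form: now 3*exp(-4*u)/2.
Step 3. Substitute back u = sin(x): now 3*exp(-4*sin(x))/2.
Answer: 3*exp(-4*sin(x))/2.


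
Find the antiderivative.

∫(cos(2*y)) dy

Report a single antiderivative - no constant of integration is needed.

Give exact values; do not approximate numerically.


Answer: sin(2*y)/2.


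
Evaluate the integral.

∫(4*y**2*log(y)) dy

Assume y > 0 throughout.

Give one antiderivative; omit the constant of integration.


Answer: 4*y**3*log(y)/3 - 4*y**3/9.


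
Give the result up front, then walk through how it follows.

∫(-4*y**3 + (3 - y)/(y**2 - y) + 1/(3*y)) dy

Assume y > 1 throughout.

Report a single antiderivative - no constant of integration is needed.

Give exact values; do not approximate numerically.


The answer is -y**4 - 8*log(y)/3 + 2*log(y - 1).
Step 1. Rewrite: now ∫(1/(3*y)) dy + ∫(-4*y**3) dy + ∫((3 - y)/(y**2 - y)) dy.
Step 2. Decompose ∫((3 - y)/(y**2 - y)) dy by partial fractions, (3 - y)/(y**2 - y) = 2/(y - 1) - 3/y: now ∫(-3/y) dy + ∫(1/(3*y)) dy + ∫(-4*y**3) dy + ∫(2/(y - 1)) dy.
Step 3. Evaluate the standard form [assuming y > 1]: now 2*log(y - 1) + ∫(-3/y) dy + ∫(1/(3*y)) dy + ∫(-4*y**3) dy.
Step 4. Evaluate the standard form [assuming y > 0]: now -3*log(y) + 2*log(y - 1) + ∫(1/(3*y)) dy + ∫(-4*y**3) dy.
Step 5. Evaluate the standard form [assuming y > 0]: now -8*log(y)/3 + 2*log(y - 1) + ∫(-4*y**3) dy.
Step 6. Evaluate the standard form: now -y**4 - 8*log(y)/3 + 2*log(y - 1).
Answer: -y**4 - 8*log(y)/3 + 2*log(y - 1).


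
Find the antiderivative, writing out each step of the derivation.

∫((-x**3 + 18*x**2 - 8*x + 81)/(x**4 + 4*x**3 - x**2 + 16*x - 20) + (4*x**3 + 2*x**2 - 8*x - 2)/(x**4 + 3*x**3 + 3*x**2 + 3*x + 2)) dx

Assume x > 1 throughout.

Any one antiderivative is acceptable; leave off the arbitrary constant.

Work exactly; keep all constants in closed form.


Step 1. Rewrite: now ∫((-x**3 + 18*x**2 - 8*x + 81)/(x**4 + 4*x**3 - x**2 + 16*x - 20)) dx + ∫((4*x**3 + 2*x**2 - 8*x - 2)/(x**4 + 3*x**3 + 3*x**2 + 3*x + 2)) dx.
Step 2. Decompose ∫((-x**3 + 18*x**2 - 8*x + 81)/(x**4 + 4*x**3 - x**2 + 16*x - 20)) dx by partial fractions, (-x**3 + 18*x**2 - 8*x + 81)/(x**4 + 4*x**3 - x**2 + 16*x - 20) = -1/(x**2 + 4) - 4/(x + 5) + 3/(x - 1): now ∫((4*x**3 + 2*x**2 - 8*x - 2)/(x**4 + 3*x**3 + 3*x**2 + 3*x + 2)) dx + ∫(3/(x - 1)) dx + ∫(-4/(x + 5)) dx + ∫(-1/(x**2 + 4)) dx.
Step 3. Evaluate the standard form [assuming x > -5]: now -4*log(x + 5) + ∫((4*x**3 + 2*x**2 - 8*x - 2)/(x**4 + 3*x**3 + 3*x**2 + 3*x + 2)) dx + ∫(3/(x - 1)) dx + ∫(-1/(x**2 + 4)) dx.
Step 4. Evaluate the standard form [assuming x > 1]: now 3*log(x - 1) - 4*log(x + 5) + ∫((4*x**3 + 2*x**2 - 8*x - 2)/(x**4 + 3*x**3 + 3*x**2 + 3*x + 2)) dx + ∫(-1/(x**2 + 4)) dx.
Step 5. Evaluate the standard form: now 3*log(x - 1) - 4*log(x + 5) - atan(x/2)/2 + ∫((4*x**3 + 2*x**2 - 8*x - 2)/(x**4 + 3*x**3 + 3*x**2 + 3*x + 2)) dx.
Step 6. Decompose ∫((4*x**3 + 2*x**2 - 8*x - 2)/(x**4 + 3*x**3 + 3*x**2 + 3*x + 2)) dx by partial fractions, (4*x**3 + 2*x**2 - 8*x - 2)/(x**4 + 3*x**3 + 3*x**2 + 3*x + 2) = -4/(x**2 + 1) + 2/(x + 2) + 2/(x + 1): now 3*log(x - 1) - 4*log(x + 5) - atan(x/2)/2 + ∫(2/(x + 1)) dx + ∫(2/(x + 2)) dx + ∫(-4/(x**2 + 1)) dx.
Step 7. Evaluate the standard form [assuming x > -2]: now 3*log(x - 1) + 2*log(x + 2) - 4*log(x + 5) - atan(x/2)/2 + ∫(2/(x + 1)) dx + ∫(-4/(x**2 + 1)) dx.
Step 8. Evaluate the standard form [assuming x > -1]: now 3*log(x - 1) + 2*log(x + 1) + 2*log(x + 2) - 4*log(x + 5) - atan(x/2)/2 + ∫(-4/(x**2 + 1)) dx.
Step 9. Evaluate the standard form: now 3*log(x - 1) + 2*log(x + 1) + 2*log(x + 2) - 4*log(x + 5) - atan(x/2)/2 - 4*atan(x).
Answer: 3*log(x - 1) + 2*log(x + 1) + 2*log(x + 2) - 4*log(x + 5) - atan(x/2)/2 - 4*atan(x).


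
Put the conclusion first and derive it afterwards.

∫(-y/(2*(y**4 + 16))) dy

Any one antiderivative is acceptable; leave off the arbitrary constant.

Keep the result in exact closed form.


The answer is -atan(y**2/4)/16.
Step 1. Substitute u = y**2, turning ∫(-y/(2*(y**4 + 16))) dy into ∫(-1/(4*(u**2 + 16))) du: now ∫(-1/(4*(u**2 + 16))) du.
Step 2. Evaluate the standard form: now -atan(u/4)/16.
Step 3. Substitute back u = y**2: now -atan(y**2/4)/16.
Answer: -atan(y**2/4)/16.


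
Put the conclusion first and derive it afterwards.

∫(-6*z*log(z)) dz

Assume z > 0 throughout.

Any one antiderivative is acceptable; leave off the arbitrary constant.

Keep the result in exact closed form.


The answer is -3*z**2*log(z) + 3*z**2/2.
Step 1. Integrate ∫(-6*z*log(z)) dz by parts with u = log(z), dv = (-6*z) dz, so v = -3*z**2 [assuming z > 0]: now -3*z**2*log(z) + ∫(3*z) dz.
Step 2. Evaluate the standard form: now -3*z**2*log(z) + 3*z**2/2.
Answer: -3*z**2*log(z) + 3*z**2/2.


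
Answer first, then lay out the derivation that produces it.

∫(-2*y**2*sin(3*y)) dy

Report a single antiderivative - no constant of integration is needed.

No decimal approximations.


The answer is 2*y**2*cos(3*y)/3 - 4*y*sin(3*y)/9 - 4*cos(3*y)/27.
Step 1. Integrate ∫(-2*y**2*sin(3*y)) dy by parts with u = y**2, dv = (-2*sin(3*y)) dy, so v = 2*cos(3*y)/3: now 2*y**2*cos(3*y)/3 + ∫(-4*y*cos(3*y)/3) dy.
Step 2. Integrate ∫(-4*y*cos(3*y)/3) dy by parts with u = y, dv = (-4*cos(3*y)/3) dy, so v = -4*sin(3*y)/9: now 2*y**2*cos(3*y)/3 - 4*y*sin(3*y)/9 + ∫(4*sin(3*y)/9) dy.
Step 3. Evaluate the standard form: now 2*y**2*cos(3*y)/3 - 4*y*sin(3*y)/9 - 4*cos(3*y)/27.
Answer: 2*y**2*cos(3*y)/3 - 4*y*sin(3*y)/9 - 4*cos(3*y)/27.


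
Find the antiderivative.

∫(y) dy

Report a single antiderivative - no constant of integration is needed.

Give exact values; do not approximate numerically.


Answer: y**2/2.


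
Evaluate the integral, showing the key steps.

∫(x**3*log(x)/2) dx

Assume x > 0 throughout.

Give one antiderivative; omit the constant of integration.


Step 1. Integrate ∫(x**3*log(x)/2) dx by parts with u = log(x), dv = (x**3/2) dx, so v = x**4/8 [assuming x > 0]: now x**4*log(x)/8 + ∫(-x**3/8) dx.
Step 2. Evaluate the standard form: now x**4*log(x)/8 - x**4/32.
Answer: x**4*log(x)/8 - x**4/32.


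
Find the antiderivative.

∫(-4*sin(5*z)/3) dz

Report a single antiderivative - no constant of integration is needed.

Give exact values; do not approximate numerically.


Answer: 4*cos(5*z)/15.


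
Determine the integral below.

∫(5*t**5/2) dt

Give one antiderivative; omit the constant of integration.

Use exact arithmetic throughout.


Answer: 5*t**6/12.


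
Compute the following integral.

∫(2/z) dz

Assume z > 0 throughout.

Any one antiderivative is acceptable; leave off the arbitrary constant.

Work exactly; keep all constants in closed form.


Answer: 2*log(z).


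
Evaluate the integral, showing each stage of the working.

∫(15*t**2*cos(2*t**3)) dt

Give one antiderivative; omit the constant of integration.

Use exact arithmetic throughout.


Step 1. Substitute u = t**3, turning ∫(15*t**2*cos(2*t**3)) dt into ∫(5*cos(2*u)) du: now ∫(5*cos(2*u)) du.
Step 2. Evaluate the standard form: now 5*sin(2*u)/2.
Step 3. Substitute back u = t**3: now 5*sin(2*t**3)/2.
Answer: 5*sin(2*t**3)/2.


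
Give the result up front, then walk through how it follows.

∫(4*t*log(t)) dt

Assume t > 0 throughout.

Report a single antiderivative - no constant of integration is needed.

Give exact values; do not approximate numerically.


The answer is 2*t**2*log(t) - t**2.
Step 1. Integrate ∫(4*t*log(t)) dt by parts with u = log(t), dv = (4*t) dt, so v = 2*t**2 [assuming t > 0]: now 2*t**2*log(t) + ∫(-2*t) dt.
Step 2. Evaluate the standard form: now 2*t**2*log(t) - t**2.
Answer: 2*t**2*log(t) - t**2.


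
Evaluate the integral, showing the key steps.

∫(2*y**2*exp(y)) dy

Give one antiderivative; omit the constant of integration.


Step 1. Integrate ∫(2*y**2*exp(y)) dy by parts with u = y**2, dv = (2*exp(y)) dy, so v = 2*exp(y): now 2*y**2*exp(y) + ∫(-4*y*exp(y)) dy.
Step 2. Integrate ∫(-4*y*exp(y)) dy by parts with u = y, dv = (-4*exp(y)) dy, so v = -4*exp(y): now 2*y**2*exp(y) - 4*y*exp(y) + ∫(4*exp(y)) dy.
Step 3. Evaluate the standard form: now 2*y**2*exp(y) - 4*y*exp(y) + 4*exp(y).
Answer: 2*y**2*exp(y) - 4*y*exp(y) + 4*exp(y).


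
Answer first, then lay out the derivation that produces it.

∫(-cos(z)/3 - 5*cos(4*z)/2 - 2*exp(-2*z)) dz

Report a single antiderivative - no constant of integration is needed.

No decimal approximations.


The answer is -sin(z)/3 - 5*sin(4*z)/8 + exp(-2*z).
Step 1. Rewrite: now ∫(-2*exp(-2*z)) dz + ∫(-cos(z)/3) dz + ∫(-5*cos(4*z)/2) dz.
Step 2. Evaluate the standard form: now ∫(-cos(z)/3) dz + ∫(-5*cos(4*z)/2) dz + exp(-2*z).
Step 3. Evaluate the standard form: now -5*sin(4*z)/8 + ∫(-cos(z)/3) dz + exp(-2*z).
Step 4. Evaluate the standard form: now -sin(z)/3 - 5*sin(4*z)/8 + exp(-2*z).
Answer: -sin(z)/3 - 5*sin(4*z)/8 + exp(-2*z).
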